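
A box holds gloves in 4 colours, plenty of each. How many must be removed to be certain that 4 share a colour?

13

In the worst case you draw 3 of each of the 4 colours: 4 × 3 = 12.
One more forces 4 of some colour, so 12 + 1 = 13.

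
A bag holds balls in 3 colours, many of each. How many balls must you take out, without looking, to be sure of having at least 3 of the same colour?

You could draw 2 of every colour without reaching 3 of any — 6 in all.
One more forces 3 of some colour, so 6 + 1 = 7.

7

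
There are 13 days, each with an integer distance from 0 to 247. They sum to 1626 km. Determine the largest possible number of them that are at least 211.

7

With k values at 211 or above and the rest at least 0, the sum is at least 0 + 211k.
Since the sum is 1626, we need 211k ≤ 1626, i.e. k ≤ 7.
k = 7 is achieved by 7 values at 211 and 6 at 0, total 1477; add 149 to one value (staying below 211) to reach 1626.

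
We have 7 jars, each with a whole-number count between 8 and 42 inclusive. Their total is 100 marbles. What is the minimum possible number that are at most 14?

Let j be the number exceeding 14. Then the total is ≥ 15·j + 8·(7 − j) = 56 + 7j.
So 7j ≤ 44 and j ≤ 6; hence at least 7 − 6 = 1 are ≤ 14.
Exactly 1 works: 1 value at 8 and 6 at 15 total 98; raise one of the low values by 2 (still ≤ 14) to hit 100.

1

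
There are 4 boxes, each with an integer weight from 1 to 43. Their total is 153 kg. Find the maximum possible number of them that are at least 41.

3

If k of the values are ≥ 41, the total is ≥ 41k + 1(4 − k).
Setting 41k + 1(4 − k) ≤ 153 gives 40k ≤ 149, so k ≤ 3.
k = 3 is achieved by 3 values at 41 and 1 at 1, total 124; add 29 to one value (staying below 41) to reach 153.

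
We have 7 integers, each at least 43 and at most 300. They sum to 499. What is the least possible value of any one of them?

43

Minimizing one value means maximizing the remaining 6.
The other 6 can take up 6 × 300 = 1800 ≥ 499 − 43, so one integer can sit at its floor of 43.
Achievable: one at 43 and the other 6 totalling 456, which fits since 6 × 43 ≤ 456 ≤ 6 × 300.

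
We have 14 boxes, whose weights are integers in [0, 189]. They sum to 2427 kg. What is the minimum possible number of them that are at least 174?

If only k of them are at least 174, the other 14 − k are at most 173, so the total is at most k·189 + (14 − k)·173.
This must reach 2427, so k·189 + (14 − k)·173 ≥ 2427, giving k ≥ 1.
Exactly 1 works: 1 value at 189 and 13 at 173 total 2438; lower one of the high values by 11 (still ≥ 174) to hit 2427.

1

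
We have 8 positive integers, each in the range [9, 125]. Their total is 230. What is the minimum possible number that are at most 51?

Each value above 51 is at least 52, contributing at least 52 − 9 = 43 above the floor 9.
The sum exceeds the floor total 72 by 158, so at most ⌊158/43⌋ = 3 exceed 51, and at least 5 are ≤ 51.
Exactly 5 works: 5 values at 9 and 3 at 52 total 201; raise one of the low values by 29 (still ≤ 51) to hit 230.

5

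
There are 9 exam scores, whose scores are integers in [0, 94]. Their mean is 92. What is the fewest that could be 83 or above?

8

The total is 9 × 92 = 828.
If only k of them are at least 83, the other 9 − k are at most 82, so the total is at most k·94 + (9 − k)·82.
This must reach 828, so k·94 + (9 − k)·82 ≥ 828, giving k ≥ 8.
Exactly 8 works: 8 values at 94 and 1 at 82 total 834; lower one of the high values by 6 (still ≥ 83) to hit 828.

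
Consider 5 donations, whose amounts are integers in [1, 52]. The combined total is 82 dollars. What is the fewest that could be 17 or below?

1

If only k of them are at most 17, the other 5 − k are at least 18, so the total is at least (5 − k)·18 + k·1.
This is ≤ 82, so (5 − k)·18 + 1k ≤ 82, which gives k ≥ 1.
Exactly 1 works: 1 value at 1 and 4 at 18 total 73; raise one of the low values by 9 (still ≤ 17) to hit 82.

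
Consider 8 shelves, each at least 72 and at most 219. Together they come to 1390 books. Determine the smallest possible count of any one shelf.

72

To make one shelf as small as possible, make the other 7 as large as possible.
The other 7 can take up 7 × 219 = 1533 ≥ 1390 − 72, so one shelf can sit at its floor of 72.
Achievable: one at 72 and the other 7 totalling 1318, which fits since 7 × 72 ≤ 1318 ≤ 7 × 219.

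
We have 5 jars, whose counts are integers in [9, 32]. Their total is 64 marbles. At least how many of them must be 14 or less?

2

Each value above 14 is at least 15, contributing at least 15 − 9 = 6 above the floor 9.
The sum exceeds the floor total 45 by 19, so at most ⌊19/6⌋ = 3 exceed 14, and at least 2 are ≤ 14.
Exactly 2 works: 2 values at 9 and 3 at 15 total 63; raise one of the low values by 1 (still ≤ 14) to hit 64.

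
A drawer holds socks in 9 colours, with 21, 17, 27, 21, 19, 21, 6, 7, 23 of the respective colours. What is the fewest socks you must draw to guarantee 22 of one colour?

In the worst case you take as many as possible of each colour without reaching 22: 21 + 17 + 21 + 21 + 19 + 21 + 6 + 7 + 21 = 154.
The next one must give 22 of some colour, so 154 + 1 = 155.

155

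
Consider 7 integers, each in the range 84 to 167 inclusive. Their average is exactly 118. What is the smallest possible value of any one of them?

84

Minimizing one value means maximizing the remaining 6.
The total is 7 × 118 = 826.
The other 6 can take up 6 × 167 = 1002 ≥ 826 − 84, so one integer can sit at its floor of 84.
Achievable: one at 84 and the other 6 totalling 742, which fits since 6 × 84 ≤ 742 ≤ 6 × 167.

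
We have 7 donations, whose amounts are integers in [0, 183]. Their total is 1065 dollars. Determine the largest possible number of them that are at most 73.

1

Each value at 73 or below falls at least 183 − 73 = 110 short of the ceiling 183.
The ceiling total is 7 × 183 = 1281, and we need 1065, so at most ⌊(1281 − 1065)/110⌋ = 1 can be that low.
k = 1 is achieved by 1 value at 73 and 6 at 183, total 1171; lower one of the 183's by 106 (still > 73) to reach 1065.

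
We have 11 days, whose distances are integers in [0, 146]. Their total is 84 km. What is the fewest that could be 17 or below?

Each value above 17 is at least 18, contributing at least 18 − 0 = 18 above the floor 0.
The sum exceeds the floor total 0 by 84, so at most ⌊84/18⌋ = 4 exceed 17, and at least 7 are ≤ 17.
Exactly 7 works: 7 values at 0 and 4 at 18 total 72; raise one of the low values by 12 (still ≤ 17) to hit 84.

7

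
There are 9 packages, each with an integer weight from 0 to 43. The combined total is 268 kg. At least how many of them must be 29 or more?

If only k of them are at least 29, the other 9 − k are at most 28, so the total is at most k·43 + (9 − k)·28.
This must reach 268, so k·43 + (9 − k)·28 ≥ 268, giving k ≥ 2.
Exactly 2 works: 2 values at 43 and 7 at 28 total 282; lower one of the high values by 14 (still ≥ 29) to hit 268.

2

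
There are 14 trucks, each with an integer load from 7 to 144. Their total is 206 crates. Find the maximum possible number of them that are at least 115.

1

If k of the values are ≥ 115, the total is ≥ 115k + 7(14 − k).
Setting 115k + 7(14 − k) ≤ 206 gives 108k ≤ 108, so k ≤ 1.
k = 1 is achieved by 1 value at 115 and 13 at 7, total 206.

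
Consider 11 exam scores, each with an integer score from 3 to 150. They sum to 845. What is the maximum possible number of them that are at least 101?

8

If k of the values are ≥ 101, the total is ≥ 101k + 3(11 − k).
Setting 101k + 3(11 − k) ≤ 845 gives 98k ≤ 812, so k ≤ 8.
k = 8 is achieved by 8 values at 101 and 3 at 3, total 817; add 28 to one value (staying below 101) to reach 845.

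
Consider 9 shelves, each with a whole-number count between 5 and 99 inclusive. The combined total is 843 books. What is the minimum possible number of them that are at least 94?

Suppose at most 9 − j of them reach 94; then j values are ≤ 93 and the rest ≤ 99.
The total is then ≤ 93·j + 99·(9 − j) = 891 − 6j. For this to be ≥ 843 we need j ≤ 8, so at least 9 − 8 = 1 must reach 94.
Exactly 1 works: 1 value at 99 and 8 at 93 total 843.

1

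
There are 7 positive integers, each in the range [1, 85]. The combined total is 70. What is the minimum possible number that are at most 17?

4

If only k of them are at most 17, the other 7 − k are at least 18, so the total is at least (7 − k)·18 + k·1.
This is ≤ 70, so (7 − k)·18 + 1k ≤ 70, which gives k ≥ 4.
Exactly 4 works: 4 values at 1 and 3 at 18 total 58; raise one of the low values by 12 (still ≤ 17) to hit 70.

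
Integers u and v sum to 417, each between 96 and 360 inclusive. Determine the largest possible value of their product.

For a fixed sum, the product uv is largest when u and v are as close as possible.
Taking u = 208 and v = 209 (both in [96, 360]) gives uv = 43472.

43472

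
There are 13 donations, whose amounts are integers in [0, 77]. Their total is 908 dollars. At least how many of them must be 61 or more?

Suppose at most 13 − j of them reach 61; then j values are ≤ 60 and the rest ≤ 77.
The total is then ≤ 60·j + 77·(13 − j) = 1001 − 17j. For this to be ≥ 908 we need j ≤ 5, so at least 13 − 5 = 8 must reach 61.
Exactly 8 works: 8 values at 77 and 5 at 60 total 916; lower one of the high values by 8 (still ≥ 61) to hit 908.

8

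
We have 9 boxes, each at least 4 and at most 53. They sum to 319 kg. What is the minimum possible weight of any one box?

4

To make one box as small as possible, make the other 8 as large as possible.
The other 8 can take up 8 × 53 = 424 ≥ 319 − 4, so one box can sit at its floor of 4.
Achievable: one at 4 and the other 8 totalling 315, which fits since 8 × 4 ≤ 315 ≤ 8 × 53.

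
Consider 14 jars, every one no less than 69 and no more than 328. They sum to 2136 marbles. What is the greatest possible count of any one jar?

To make one jar as large as possible, make the other 13 as small as possible.
The other 13 contribute at least 13 × 69 = 897, leaving at most 2136 − 897 = 1239.
But each jar is capped at 328, so the maximum is 328.
Achievable: one at 328 and the other 13 totalling 1808, which fits since 13 × 69 ≤ 1808 ≤ 13 × 328.

328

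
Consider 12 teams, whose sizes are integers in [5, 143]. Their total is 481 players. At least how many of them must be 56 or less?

If only k of them are at most 56, the other 12 − k are at least 57, so the total is at least (12 − k)·57 + k·5.
This is ≤ 481, so (12 − k)·57 + 5k ≤ 481, which gives k ≥ 4.
Exactly 4 works: 4 values at 5 and 8 at 57 total 476; raise one of the low values by 5 (still ≤ 56) to hit 481.

4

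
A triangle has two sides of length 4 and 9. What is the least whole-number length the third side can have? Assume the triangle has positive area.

6

The third side must exceed |4 − 9| = 5.
The smallest integer above 5 is 6.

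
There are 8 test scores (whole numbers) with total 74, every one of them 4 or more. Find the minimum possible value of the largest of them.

10

If every one of the 8 were at most 9, the total would be at most 8 × 9 = 72 < 74.
Equality holds with 2 values of 10 and 6 values of 9.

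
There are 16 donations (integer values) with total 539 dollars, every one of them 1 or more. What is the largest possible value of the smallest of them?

The average is 539/16 < 34, so some value is ≤ 33.
Achievable: 5 of them at 33 and 11 at 34 total 539.

33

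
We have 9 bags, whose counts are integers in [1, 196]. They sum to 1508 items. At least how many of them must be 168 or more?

1

Each value short of 168 is at most 167, costing at least 196 − 167 = 29 against the maximum total of 1764.
We can afford to lose at most 1764 − 1508 = 256, so at most ⌊256/29⌋ = 8 fall short, and at least 1 are ≥ 168.
Exactly 1 works: 1 value at 196 and 8 at 167 total 1532; lower one of the high values by 24 (still ≥ 168) to hit 1508.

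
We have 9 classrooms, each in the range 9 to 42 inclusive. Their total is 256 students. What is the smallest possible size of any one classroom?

To make one classroom as small as possible, make the other 8 as large as possible.
The other 8 can take up 8 × 42 = 336 ≥ 256 − 9, so one classroom can sit at its floor of 9.
Achievable: one at 9 and the other 8 totalling 247, which fits since 8 × 9 ≤ 247 ≤ 8 × 42.

9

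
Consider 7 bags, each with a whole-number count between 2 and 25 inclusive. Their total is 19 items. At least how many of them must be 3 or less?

5

If only k of them are at most 3, the other 7 − k are at least 4, so the total is at least (7 − k)·4 + k·2.
This is ≤ 19, so (7 − k)·4 + 2k ≤ 19, which gives k ≥ 5.
Exactly 5 works: 5 values at 2 and 2 at 4 total 18; raise one of the low values by 1 (still ≤ 3) to hit 19.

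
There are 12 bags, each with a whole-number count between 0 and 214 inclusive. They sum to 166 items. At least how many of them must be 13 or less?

Let j be the number exceeding 13. Then the total is ≥ 14·j + 0·(12 − j) = 0 + 14j.
So 14j ≤ 166 and j ≤ 11; hence at least 12 − 11 = 1 are ≤ 13.
Exactly 1 works: 1 value at 0 and 11 at 14 total 154; raise one of the low values by 12 (still ≤ 13) to hit 166.

1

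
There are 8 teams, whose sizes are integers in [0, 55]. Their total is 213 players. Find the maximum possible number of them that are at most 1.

Each value at 1 or below falls at least 55 − 1 = 54 short of the ceiling 55.
The ceiling total is 8 × 55 = 440, and we need 213, so at most ⌊(440 − 213)/54⌋ = 4 can be that low.
k = 4 is achieved by 4 values at 1 and 4 at 55, total 224; lower one of the 55's by 11 (still > 1) to reach 213.

4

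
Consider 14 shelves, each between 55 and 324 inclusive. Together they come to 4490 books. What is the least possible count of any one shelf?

Minimizing one value means maximizing the remaining 13.
The other 13 contribute at most 13 × 324 = 4212, leaving at least 4490 − 4212 = 278.
Since 278 ≥ 55, this is achievable: one at 278 and 13 at 324.

278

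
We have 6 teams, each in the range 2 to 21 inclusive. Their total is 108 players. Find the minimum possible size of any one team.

To make one team as small as possible, make the other 5 as large as possible.
The other 5 contribute at most 5 × 21 = 105, leaving at least 108 − 105 = 3.
Since 3 ≥ 2, this is achievable: one at 3 and 5 at 21.

3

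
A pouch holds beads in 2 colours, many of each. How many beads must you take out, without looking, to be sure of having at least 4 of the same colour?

7

You could draw 3 of every colour without reaching 4 of any — 6 in all.
One more forces 4 of some colour, so 6 + 1 = 7.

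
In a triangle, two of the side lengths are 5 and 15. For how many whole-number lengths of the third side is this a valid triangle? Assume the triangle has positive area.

9

The triangle inequality gives |5 − 15| < c < 5 + 15, i.e. 10 < c < 20.
So c can be any integer from 11 to 19: 9 values.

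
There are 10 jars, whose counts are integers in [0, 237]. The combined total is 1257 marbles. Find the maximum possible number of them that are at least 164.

7

If k of the values are ≥ 164, the total is ≥ 164k + 0(10 − k).
Setting 164k + 0(10 − k) ≤ 1257 gives 164k ≤ 1257, so k ≤ 7.
k = 7 is achieved by 7 values at 164 and 3 at 0, total 1148; add 109 to one value (staying below 164) to reach 1257.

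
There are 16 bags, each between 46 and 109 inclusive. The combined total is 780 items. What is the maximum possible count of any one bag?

90

To make one bag as large as possible, make the other 15 as small as possible.
The other 15 contribute at least 15 × 46 = 690, leaving at most 780 − 690 = 90.
Since 90 ≤ 109, this is achievable: one at 90 and 15 at 46.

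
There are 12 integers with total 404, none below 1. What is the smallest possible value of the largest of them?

The 12 values sum to 404, so their maximum is at least ⌈404/12⌉ = 34.
Achievable: 8 of them at 34 and 4 at 33 total 404.

34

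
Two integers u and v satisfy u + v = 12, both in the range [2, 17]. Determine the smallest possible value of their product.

20

Since u + v is fixed, pushing one of them to its bound minimizes the product.
At the endpoint u = 2, v = 12 − 2 = 10, so uv = 2 × 10 = 20.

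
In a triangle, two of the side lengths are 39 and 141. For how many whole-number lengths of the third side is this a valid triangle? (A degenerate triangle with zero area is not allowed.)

77

The triangle inequality gives |39 − 141| < c < 39 + 141, i.e. 102 < c < 180.
So c can be any integer from 103 to 179: 77 values.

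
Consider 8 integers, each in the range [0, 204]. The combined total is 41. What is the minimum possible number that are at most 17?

Each value above 17 is at least 18, contributing at least 18 − 0 = 18 above the floor 0.
The sum exceeds the floor total 0 by 41, so at most ⌊41/18⌋ = 2 exceed 17, and at least 6 are ≤ 17.
Exactly 6 works: 6 values at 0 and 2 at 18 total 36; raise one of the low values by 5 (still ≤ 17) to hit 41.

6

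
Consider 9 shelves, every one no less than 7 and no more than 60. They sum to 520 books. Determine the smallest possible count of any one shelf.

40

To make one shelf as small as possible, make the other 8 as large as possible.
The other 8 contribute at most 8 × 60 = 480, leaving at least 520 − 480 = 40.
Since 40 ≥ 7, this is achievable: one at 40 and 8 at 60.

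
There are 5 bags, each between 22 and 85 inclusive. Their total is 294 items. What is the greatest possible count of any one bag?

85

Maximizing one value means minimizing the remaining 4.
The other 4 contribute at least 4 × 22 = 88, leaving at most 294 − 88 = 206.
But each bag is capped at 85, so the maximum is 85.
Achievable: one at 85 and the other 4 totalling 209, which fits since 4 × 22 ≤ 209 ≤ 4 × 85.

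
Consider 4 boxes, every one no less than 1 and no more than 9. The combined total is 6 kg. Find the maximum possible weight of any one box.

To make one box as large as possible, make the other 3 as small as possible.
The other 3 contribute at least 3 × 1 = 3, leaving at most 6 − 3 = 3.
Since 3 ≤ 9, this is achievable: one at 3 and 3 at 1.

3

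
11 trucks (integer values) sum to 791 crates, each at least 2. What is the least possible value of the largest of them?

The 11 values sum to 791, so their maximum is at least ⌈791/11⌉ = 72.
Taking 1 copy of 71 and 10 copies of 72 gives exactly 791, so 72 is attained.

72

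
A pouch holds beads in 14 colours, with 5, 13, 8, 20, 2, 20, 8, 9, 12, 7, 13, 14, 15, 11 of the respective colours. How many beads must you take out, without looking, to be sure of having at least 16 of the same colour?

148

In the worst case you take as many as possible of each colour without reaching 16: 5 + 13 + 8 + 15 + 2 + 15 + 8 + 9 + 12 + 7 + 13 + 14 + 15 + 11 = 147.
The next one must give 16 of some colour, so 147 + 1 = 148.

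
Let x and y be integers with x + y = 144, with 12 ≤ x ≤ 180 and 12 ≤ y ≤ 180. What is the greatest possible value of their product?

5184

For a fixed sum, the product xy is largest when x and y are as close as possible.
Taking x = 72 and y = 72 (both in [12, 180]) gives xy = 5184.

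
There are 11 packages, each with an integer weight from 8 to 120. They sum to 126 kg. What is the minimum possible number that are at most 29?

10

If only k of them are at most 29, the other 11 − k are at least 30, so the total is at least (11 − k)·30 + k·8.
This is ≤ 126, so (11 − k)·30 + 8k ≤ 126, which gives k ≥ 10.
Exactly 10 works: 10 values at 8 and 1 at 30 total 110; raise one of the low values by 16 (still ≤ 29) to hit 126.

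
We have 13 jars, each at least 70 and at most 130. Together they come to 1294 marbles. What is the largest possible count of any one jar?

130

Maximizing one value means minimizing the remaining 12.
The other 12 contribute at least 12 × 70 = 840, leaving at most 1294 − 840 = 454.
But each jar is capped at 130, so the maximum is 130.
Achievable: one at 130 and the other 12 totalling 1164, which fits since 12 × 70 ≤ 1164 ≤ 12 × 130.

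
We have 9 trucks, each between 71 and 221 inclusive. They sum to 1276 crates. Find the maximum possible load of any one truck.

Maximizing one value means minimizing the remaining 8.
The other 8 contribute at least 8 × 71 = 568, leaving at most 1276 − 568 = 708.
But each truck is capped at 221, so the maximum is 221.
Achievable: one at 221 and the other 8 totalling 1055, which fits since 8 × 71 ≤ 1055 ≤ 8 × 221.

221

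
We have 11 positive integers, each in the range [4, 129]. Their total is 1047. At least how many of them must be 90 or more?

2

If only k of them are at least 90, the other 11 − k are at most 89, so the total is at most k·129 + (11 − k)·89.
This must reach 1047, so k·129 + (11 − k)·89 ≥ 1047, giving k ≥ 2.
Exactly 2 works: 2 values at 129 and 9 at 89 total 1059; lower one of the high values by 12 (still ≥ 90) to hit 1047.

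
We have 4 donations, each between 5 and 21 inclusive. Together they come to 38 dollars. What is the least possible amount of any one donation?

Minimizing one value means maximizing the remaining 3.
The other 3 can take up 3 × 21 = 63 ≥ 38 − 5, so one donation can sit at its floor of 5.
Achievable: one at 5 and the other 3 totalling 33, which fits since 3 × 5 ≤ 33 ≤ 3 × 21.

5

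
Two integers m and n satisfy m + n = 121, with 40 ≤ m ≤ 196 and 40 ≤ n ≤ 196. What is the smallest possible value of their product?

Since m + n is fixed, pushing one of them to its bound minimizes the product.
At the endpoint m = 40, n = 121 − 40 = 81, so mn = 40 × 81 = 3240.

3240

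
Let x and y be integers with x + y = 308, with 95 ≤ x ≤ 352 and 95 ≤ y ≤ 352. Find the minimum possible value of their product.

Since x + y is fixed, pushing one of them to its bound minimizes the product.
The extreme feasible split is x = 95, y = 213, giving xy = 20235.

20235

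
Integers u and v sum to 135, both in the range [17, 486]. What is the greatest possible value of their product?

For a fixed sum, the product uv is largest when u and v are as close as possible.
Taking u = 67 and v = 68 (both in [17, 486]) gives uv = 4556.

4556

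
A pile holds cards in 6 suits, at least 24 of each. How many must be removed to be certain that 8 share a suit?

43

You could draw 7 of every suit without reaching 8 of any — 42 in all.
One more forces 8 of some suit, so 42 + 1 = 43.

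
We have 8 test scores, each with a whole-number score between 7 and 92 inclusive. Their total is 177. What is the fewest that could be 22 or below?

If only k of them are at most 22, the other 8 − k are at least 23, so the total is at least (8 − k)·23 + k·7.
This is ≤ 177, so (8 − k)·23 + 7k ≤ 177, which gives k ≥ 1.
Exactly 1 works: 1 value at 7 and 7 at 23 total 168; raise one of the low values by 9 (still ≤ 22) to hit 177.

1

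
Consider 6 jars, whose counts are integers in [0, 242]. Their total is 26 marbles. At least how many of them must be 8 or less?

4

If only k of them are at most 8, the other 6 − k are at least 9, so the total is at least (6 − k)·9 + k·0.
This is ≤ 26, so (6 − k)·9 + 0k ≤ 26, which gives k ≥ 4.
Exactly 4 works: 4 values at 0 and 2 at 9 total 18; raise one of the low values by 8 (still ≤ 8) to hit 26.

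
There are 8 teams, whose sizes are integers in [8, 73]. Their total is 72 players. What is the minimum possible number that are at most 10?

6

Each value above 10 is at least 11, contributing at least 11 − 8 = 3 above the floor 8.
The sum exceeds the floor total 64 by 8, so at most ⌊8/3⌋ = 2 exceed 10, and at least 6 are ≤ 10.
Exactly 6 works: 6 values at 8 and 2 at 11 total 70; raise one of the low values by 2 (still ≤ 10) to hit 72.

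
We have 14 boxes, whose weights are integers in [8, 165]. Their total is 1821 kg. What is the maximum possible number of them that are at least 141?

12

Suppose k of them are at least 141. Those contribute at least 141 each and the other 14 − k at least 8 each.
So the total is at least 141k + 8(14 − k) = 112 + 133k. This must be ≤ 1821, giving k ≤ 12.
k = 12 is achieved by 12 values at 141 and 2 at 8, total 1708; add 113 to one value (staying below 141) to reach 1821.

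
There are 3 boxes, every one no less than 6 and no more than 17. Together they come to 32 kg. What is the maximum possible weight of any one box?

To make one box as large as possible, make the other 2 as small as possible.
The other 2 contribute at least 2 × 6 = 12, leaving at most 32 − 12 = 20.
But each box is capped at 17, so the maximum is 17.
Achievable: one at 17 and the other 2 totalling 15, which fits since 2 × 6 ≤ 15 ≤ 2 × 17.

17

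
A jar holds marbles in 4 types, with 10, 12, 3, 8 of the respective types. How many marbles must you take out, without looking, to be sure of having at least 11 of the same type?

32

In the worst case you take as many as possible of each type without reaching 11: 10 + 10 + 3 + 8 = 31.
The next one must give 11 of some type, so 31 + 1 = 32.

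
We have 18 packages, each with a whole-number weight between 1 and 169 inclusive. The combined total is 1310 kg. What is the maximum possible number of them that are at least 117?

Suppose k of them are at least 117. Those contribute at least 117 each and the other 18 − k at least 1 each.
So the total is at least 117k + 1(18 − k) = 18 + 116k. This must be ≤ 1310, giving k ≤ 11.
k = 11 is achieved by 11 values at 117 and 7 at 1, total 1294; add 16 to one value (staying below 117) to reach 1310.

11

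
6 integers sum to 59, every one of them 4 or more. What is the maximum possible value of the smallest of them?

The average is 59/6 < 10, so some value is ≤ 9.
Equality holds with 1 value of 9 and 5 values of 10.

9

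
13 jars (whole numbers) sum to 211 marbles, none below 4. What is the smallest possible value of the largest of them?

17

Some value must be at least ⌈211/13⌉ = 17, since 13 × 16 = 208 < 211.
Equality holds with 3 values of 17 and 10 values of 16.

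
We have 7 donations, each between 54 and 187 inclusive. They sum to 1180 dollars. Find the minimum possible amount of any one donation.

58

Minimizing one value means maximizing the remaining 6.
The other 6 contribute at most 6 × 187 = 1122, leaving at least 1180 − 1122 = 58.
Since 58 ≥ 54, this is achievable: one at 58 and 6 at 187.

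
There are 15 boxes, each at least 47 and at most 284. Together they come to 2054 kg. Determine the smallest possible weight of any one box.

47

To make one box as small as possible, make the other 14 as large as possible.
The other 14 can take up 14 × 284 = 3976 ≥ 2054 − 47, so one box can sit at its floor of 47.
Achievable: one at 47 and the other 14 totalling 2007, which fits since 14 × 47 ≤ 2007 ≤ 14 × 284.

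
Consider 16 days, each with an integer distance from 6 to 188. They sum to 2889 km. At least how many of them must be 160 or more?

Each value short of 160 is at most 159, costing at least 188 − 159 = 29 against the maximum total of 3008.
We can afford to lose at most 3008 − 2889 = 119, so at most ⌊119/29⌋ = 4 fall short, and at least 12 are ≥ 160.
Exactly 12 works: 12 values at 188 and 4 at 159 total 2892; lower one of the high values by 3 (still ≥ 160) to hit 2889.

12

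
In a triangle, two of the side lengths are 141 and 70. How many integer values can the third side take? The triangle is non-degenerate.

139

The triangle inequality gives |141 − 70| < c < 141 + 70, i.e. 71 < c < 211.
So c can be any integer from 72 to 210: 139 values.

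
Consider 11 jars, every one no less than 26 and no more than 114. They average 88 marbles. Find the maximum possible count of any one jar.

114

To make one jar as large as possible, make the other 10 as small as possible.
The total is 11 × 88 = 968.
The other 10 contribute at least 10 × 26 = 260, leaving at most 968 − 260 = 708.
But each jar is capped at 114, so the maximum is 114.
Achievable: one at 114 and the other 10 totalling 854, which fits since 10 × 26 ≤ 854 ≤ 10 × 114.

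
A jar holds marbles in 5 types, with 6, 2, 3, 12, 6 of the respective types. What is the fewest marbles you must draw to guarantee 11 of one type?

In the worst case you take as many as possible of each type without reaching 11: 6 + 2 + 3 + 10 + 6 = 27.
The next one must give 11 of some type, so 27 + 1 = 28.

28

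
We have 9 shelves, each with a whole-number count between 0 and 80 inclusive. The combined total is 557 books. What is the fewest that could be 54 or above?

3

Each value short of 54 is at most 53, costing at least 80 − 53 = 27 against the maximum total of 720.
We can afford to lose at most 720 − 557 = 163, so at most ⌊163/27⌋ = 6 fall short, and at least 3 are ≥ 54.
Exactly 3 works: 3 values at 80 and 6 at 53 total 558; lower one of the high values by 1 (still ≥ 54) to hit 557.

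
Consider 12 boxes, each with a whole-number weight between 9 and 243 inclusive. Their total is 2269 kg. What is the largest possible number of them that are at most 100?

4

Suppose k of them are at most 100. Those contribute at most 100 each and the rest at most 243 each.
So the total is at most 100k + 243(12 − k) = 2916 − 143k. This must still be ≥ 2269, so k ≤ 4.
k = 4 is achieved by 4 values at 100 and 8 at 243, total 2344; lower one of the 243's by 75 (still > 100) to reach 2269.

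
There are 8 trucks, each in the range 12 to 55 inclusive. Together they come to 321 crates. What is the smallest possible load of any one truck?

Minimizing one value means maximizing the remaining 7.
The other 7 can take up 7 × 55 = 385 ≥ 321 − 12, so one truck can sit at its floor of 12.
Achievable: one at 12 and the other 7 totalling 309, which fits since 7 × 12 ≤ 309 ≤ 7 × 55.

12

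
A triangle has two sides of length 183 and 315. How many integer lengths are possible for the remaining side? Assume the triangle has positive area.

The triangle inequality gives |183 − 315| < c < 183 + 315, i.e. 132 < c < 498.
So c can be any integer from 133 to 497: 365 values.

365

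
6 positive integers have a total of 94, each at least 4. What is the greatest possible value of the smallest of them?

If every one of the 6 were at least 16, the total would be at least 6 × 16 = 96 > 94.
Taking 2 copies of 15 and 4 copies of 16 gives exactly 94, so 15 is attained.

15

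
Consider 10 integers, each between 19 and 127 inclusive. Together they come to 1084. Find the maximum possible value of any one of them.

127

To make one integer as large as possible, make the other 9 as small as possible.
The other 9 contribute at least 9 × 19 = 171, leaving at most 1084 − 171 = 913.
But each integer is capped at 127, so the maximum is 127.
Achievable: one at 127 and the other 9 totalling 957, which fits since 9 × 19 ≤ 957 ≤ 9 × 127.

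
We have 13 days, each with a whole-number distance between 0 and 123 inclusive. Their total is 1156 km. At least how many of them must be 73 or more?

5

Each value short of 73 is at most 72, costing at least 123 − 72 = 51 against the maximum total of 1599.
We can afford to lose at most 1599 − 1156 = 443, so at most ⌊443/51⌋ = 8 fall short, and at least 5 are ≥ 73.
Exactly 5 works: 5 values at 123 and 8 at 72 total 1191; lower one of the high values by 35 (still ≥ 73) to hit 1156.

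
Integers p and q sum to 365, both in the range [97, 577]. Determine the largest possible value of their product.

33306

pq = p(365 − p) is maximized when p is as near 365/2 as the bounds allow.
Taking p = 182 and q = 183 (both in [97, 577]) gives pq = 33306.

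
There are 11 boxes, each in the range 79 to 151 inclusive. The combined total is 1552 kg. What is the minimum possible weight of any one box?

79

To make one box as small as possible, make the other 10 as large as possible.
The other 10 can take up 10 × 151 = 1510 ≥ 1552 − 79, so one box can sit at its floor of 79.
Achievable: one at 79 and the other 10 totalling 1473, which fits since 10 × 79 ≤ 1473 ≤ 10 × 151.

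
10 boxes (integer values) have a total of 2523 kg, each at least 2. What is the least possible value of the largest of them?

253

Some value must be at least ⌈2523/10⌉ = 253, since 10 × 252 = 2520 < 2523.
Achievable: 3 of them at 253 and 7 at 252 total 2523.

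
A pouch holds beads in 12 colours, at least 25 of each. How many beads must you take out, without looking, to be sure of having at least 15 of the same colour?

169

You could draw 14 of every colour without reaching 15 of any — 168 in all.
One more forces 15 of some colour, so 168 + 1 = 169.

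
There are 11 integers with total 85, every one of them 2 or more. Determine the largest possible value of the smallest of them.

The 11 values sum to 85, so their minimum is at most ⌊85/11⌋ = 7.
Achievable: 3 of them at 7 and 8 at 8 total 85.

7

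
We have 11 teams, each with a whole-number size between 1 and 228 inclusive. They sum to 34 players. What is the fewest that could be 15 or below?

Let j be the number exceeding 15. Then the total is ≥ 16·j + 1·(11 − j) = 11 + 15j.
So 15j ≤ 23 and j ≤ 1; hence at least 11 − 1 = 10 are ≤ 15.
Exactly 10 works: 10 values at 1 and 1 at 16 total 26; raise one of the low values by 8 (still ≤ 15) to hit 34.

10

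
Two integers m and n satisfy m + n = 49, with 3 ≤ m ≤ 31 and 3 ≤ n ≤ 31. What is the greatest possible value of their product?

600

For a fixed sum, the product mn is largest when m and n are as close as possible.
Taking m = 24 and n = 25 (both in [3, 31]) gives mn = 600.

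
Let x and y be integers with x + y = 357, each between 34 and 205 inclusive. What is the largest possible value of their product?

31862

xy = x(357 − x) is maximized when x is as near 357/2 as the bounds allow.
Taking x = 178 and y = 179 (both in [34, 205]) gives xy = 31862.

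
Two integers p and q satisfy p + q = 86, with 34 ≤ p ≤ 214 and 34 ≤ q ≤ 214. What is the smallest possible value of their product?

Since p + q is fixed, pushing one of them to its bound minimizes the product.
At the endpoint p = 34, q = 86 − 34 = 52, so pq = 34 × 52 = 1768.

1768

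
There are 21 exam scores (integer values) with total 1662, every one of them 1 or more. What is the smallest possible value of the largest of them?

80

The 21 values sum to 1662, so their maximum is at least ⌈1662/21⌉ = 80.
Taking 18 copies of 79 and 3 copies of 80 gives exactly 1662, so 80 is attained.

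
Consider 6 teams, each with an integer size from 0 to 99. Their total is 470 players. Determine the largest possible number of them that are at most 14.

Suppose k of them are at most 14. Those contribute at most 14 each and the rest at most 99 each.
So the total is at most 14k + 99(6 − k) = 594 − 85k. This must still be ≥ 470, so k ≤ 1.
k = 1 is achieved by 1 value at 14 and 5 at 99, total 509; lower one of the 99's by 39 (still > 14) to reach 470.

1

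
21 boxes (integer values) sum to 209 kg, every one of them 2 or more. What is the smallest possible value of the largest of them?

10

The 21 values sum to 209, so their maximum is at least ⌈209/21⌉ = 10.
Equality holds with 20 values of 10 and 1 value of 9.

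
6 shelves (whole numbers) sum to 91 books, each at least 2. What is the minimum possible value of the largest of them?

16

Some value must be at least ⌈91/6⌉ = 16, since 6 × 15 = 90 < 91.
Equality holds with 1 value of 16 and 5 values of 15.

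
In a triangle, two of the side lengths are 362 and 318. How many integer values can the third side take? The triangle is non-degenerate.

635

The triangle inequality gives |362 − 318| < c < 362 + 318, i.e. 44 < c < 680.
So c can be any integer from 45 to 679: 635 values.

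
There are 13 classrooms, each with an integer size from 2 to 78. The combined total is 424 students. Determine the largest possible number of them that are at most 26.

11

Suppose k of them are at most 26. Those contribute at most 26 each and the rest at most 78 each.
So the total is at most 26k + 78(13 − k) = 1014 − 52k. This must still be ≥ 424, so k ≤ 11.
k = 11 is achieved by 11 values at 26 and 2 at 78, total 442; lower one of the 78's by 18 (still > 26) to reach 424.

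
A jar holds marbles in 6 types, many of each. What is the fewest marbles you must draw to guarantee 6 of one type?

In the worst case you draw 5 of each of the 6 types: 6 × 5 = 30.
One more forces 6 of some type, so 30 + 1 = 31.

31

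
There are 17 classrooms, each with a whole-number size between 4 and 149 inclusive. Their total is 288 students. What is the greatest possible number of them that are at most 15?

Suppose k of them are at most 15. Those contribute at most 15 each and the rest at most 149 each.
So the total is at most 15k + 149(17 − k) = 2533 − 134k. This must still be ≥ 288, so k ≤ 16.
k = 16 is achieved by 16 values at 15 and 1 at 149, total 389; lower one of the 149's by 101 (still > 15) to reach 288.

16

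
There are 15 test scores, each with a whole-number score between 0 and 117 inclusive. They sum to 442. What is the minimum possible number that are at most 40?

5

If only k of them are at most 40, the other 15 − k are at least 41, so the total is at least (15 − k)·41 + k·0.
This is ≤ 442, so (15 − k)·41 + 0k ≤ 442, which gives k ≥ 5.
Exactly 5 works: 5 values at 0 and 10 at 41 total 410; raise one of the low values by 32 (still ≤ 40) to hit 442.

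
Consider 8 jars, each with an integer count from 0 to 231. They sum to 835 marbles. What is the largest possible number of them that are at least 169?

4

If k of the values are ≥ 169, the total is ≥ 169k + 0(8 − k).
Setting 169k + 0(8 − k) ≤ 835 gives 169k ≤ 835, so k ≤ 4.
k = 4 is achieved by 4 values at 169 and 4 at 0, total 676; add 159 to one value (staying below 169) to reach 835.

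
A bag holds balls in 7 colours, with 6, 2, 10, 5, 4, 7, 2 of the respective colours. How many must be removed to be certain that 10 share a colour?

In the worst case you take as many as possible of each colour without reaching 10: 6 + 2 + 9 + 5 + 4 + 7 + 2 = 35.
The next one must give 10 of some colour, so 35 + 1 = 36.

36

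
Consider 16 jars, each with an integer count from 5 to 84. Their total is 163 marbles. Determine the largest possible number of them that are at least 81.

1

If k of the values are ≥ 81, the total is ≥ 81k + 5(16 − k).
Setting 81k + 5(16 − k) ≤ 163 gives 76k ≤ 83, so k ≤ 1.
k = 1 is achieved by 1 value at 81 and 15 at 5, total 156; add 7 to one value (staying below 81) to reach 163.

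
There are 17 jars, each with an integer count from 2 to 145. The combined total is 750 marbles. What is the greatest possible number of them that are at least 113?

6

With k values at 113 or above and the rest at least 2, the sum is at least 34 + 111k.
Since the sum is 750, we need 111k ≤ 716, i.e. k ≤ 6.
k = 6 is achieved by 6 values at 113 and 11 at 2, total 700; add 50 to one value (staying below 113) to reach 750.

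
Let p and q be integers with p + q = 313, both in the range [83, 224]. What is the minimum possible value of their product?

pq = p(313 − p) is concave in p, so over [89, 224] it is minimized at an endpoint.
At the endpoint p = 89, q = 313 − 89 = 224, so pq = 89 × 224 = 19936.

19936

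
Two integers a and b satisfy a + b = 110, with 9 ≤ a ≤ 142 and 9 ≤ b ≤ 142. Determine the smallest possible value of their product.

909

Since a + b is fixed, pushing one of them to its bound minimizes the product.
At the endpoint a = 9, b = 110 − 9 = 101, so ab = 9 × 101 = 909.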